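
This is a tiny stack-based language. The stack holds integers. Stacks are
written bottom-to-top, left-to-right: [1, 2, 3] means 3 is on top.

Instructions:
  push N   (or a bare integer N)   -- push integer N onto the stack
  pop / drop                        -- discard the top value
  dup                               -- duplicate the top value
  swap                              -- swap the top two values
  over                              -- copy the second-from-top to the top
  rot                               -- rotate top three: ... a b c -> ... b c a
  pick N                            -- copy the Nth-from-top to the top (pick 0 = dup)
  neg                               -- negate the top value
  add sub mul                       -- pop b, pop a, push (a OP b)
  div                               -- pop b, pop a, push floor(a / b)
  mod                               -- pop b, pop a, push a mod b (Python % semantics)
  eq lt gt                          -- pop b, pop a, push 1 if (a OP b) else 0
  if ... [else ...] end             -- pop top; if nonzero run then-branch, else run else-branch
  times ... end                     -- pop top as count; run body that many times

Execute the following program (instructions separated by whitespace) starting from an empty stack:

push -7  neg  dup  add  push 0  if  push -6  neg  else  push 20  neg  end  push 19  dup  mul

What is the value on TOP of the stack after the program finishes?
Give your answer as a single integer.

After 'push -7': [-7]
After 'neg': [7]
After 'dup': [7, 7]
After 'add': [14]
After 'push 0': [14, 0]
After 'if': [14]
After 'push 20': [14, 20]
After 'neg': [14, -20]
After 'push 19': [14, -20, 19]
After 'dup': [14, -20, 19, 19]
After 'mul': [14, -20, 361]

Answer: 361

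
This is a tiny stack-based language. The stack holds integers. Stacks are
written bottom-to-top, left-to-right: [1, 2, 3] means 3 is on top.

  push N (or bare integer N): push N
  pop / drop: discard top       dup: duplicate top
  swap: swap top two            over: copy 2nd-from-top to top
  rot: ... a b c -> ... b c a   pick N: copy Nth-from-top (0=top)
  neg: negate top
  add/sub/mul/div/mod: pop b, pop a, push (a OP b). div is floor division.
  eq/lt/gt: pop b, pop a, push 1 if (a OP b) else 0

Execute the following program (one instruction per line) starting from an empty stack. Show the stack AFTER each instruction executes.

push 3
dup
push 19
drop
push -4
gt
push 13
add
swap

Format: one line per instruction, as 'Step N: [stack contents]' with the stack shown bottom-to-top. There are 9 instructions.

Step 1: [3]
Step 2: [3, 3]
Step 3: [3, 3, 19]
Step 4: [3, 3]
Step 5: [3, 3, -4]
Step 6: [3, 1]
Step 7: [3, 1, 13]
Step 8: [3, 14]
Step 9: [14, 3]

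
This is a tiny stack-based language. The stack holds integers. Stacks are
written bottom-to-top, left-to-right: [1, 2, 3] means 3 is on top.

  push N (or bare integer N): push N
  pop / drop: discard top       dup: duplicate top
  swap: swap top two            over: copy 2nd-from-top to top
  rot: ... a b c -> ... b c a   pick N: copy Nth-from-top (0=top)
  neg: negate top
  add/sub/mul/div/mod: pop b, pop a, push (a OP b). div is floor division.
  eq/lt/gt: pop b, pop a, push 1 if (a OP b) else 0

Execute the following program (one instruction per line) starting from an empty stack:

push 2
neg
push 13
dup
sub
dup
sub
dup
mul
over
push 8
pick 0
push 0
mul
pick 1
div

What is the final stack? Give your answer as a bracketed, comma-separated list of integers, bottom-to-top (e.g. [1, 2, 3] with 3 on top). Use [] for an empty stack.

Answer: [-2, 0, -2, 8, 0]

Derivation:
After 'push 2': [2]
After 'neg': [-2]
After 'push 13': [-2, 13]
After 'dup': [-2, 13, 13]
After 'sub': [-2, 0]
After 'dup': [-2, 0, 0]
After 'sub': [-2, 0]
After 'dup': [-2, 0, 0]
After 'mul': [-2, 0]
After 'over': [-2, 0, -2]
After 'push 8': [-2, 0, -2, 8]
After 'pick 0': [-2, 0, -2, 8, 8]
After 'push 0': [-2, 0, -2, 8, 8, 0]
After 'mul': [-2, 0, -2, 8, 0]
After 'pick 1': [-2, 0, -2, 8, 0, 8]
After 'div': [-2, 0, -2, 8, 0]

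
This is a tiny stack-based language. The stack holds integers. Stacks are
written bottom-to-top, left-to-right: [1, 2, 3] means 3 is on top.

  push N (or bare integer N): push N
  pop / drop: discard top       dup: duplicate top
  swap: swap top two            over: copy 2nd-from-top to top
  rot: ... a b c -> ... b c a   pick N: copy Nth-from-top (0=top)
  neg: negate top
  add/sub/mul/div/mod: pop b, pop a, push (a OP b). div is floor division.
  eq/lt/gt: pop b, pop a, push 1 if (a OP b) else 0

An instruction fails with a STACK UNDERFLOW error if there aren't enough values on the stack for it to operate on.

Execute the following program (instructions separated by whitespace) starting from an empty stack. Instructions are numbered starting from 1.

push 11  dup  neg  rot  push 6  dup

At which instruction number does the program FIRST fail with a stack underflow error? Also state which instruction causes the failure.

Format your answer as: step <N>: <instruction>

Step 1 ('push 11'): stack = [11], depth = 1
Step 2 ('dup'): stack = [11, 11], depth = 2
Step 3 ('neg'): stack = [11, -11], depth = 2
Step 4 ('rot'): needs 3 value(s) but depth is 2 — STACK UNDERFLOW

Answer: step 4: rot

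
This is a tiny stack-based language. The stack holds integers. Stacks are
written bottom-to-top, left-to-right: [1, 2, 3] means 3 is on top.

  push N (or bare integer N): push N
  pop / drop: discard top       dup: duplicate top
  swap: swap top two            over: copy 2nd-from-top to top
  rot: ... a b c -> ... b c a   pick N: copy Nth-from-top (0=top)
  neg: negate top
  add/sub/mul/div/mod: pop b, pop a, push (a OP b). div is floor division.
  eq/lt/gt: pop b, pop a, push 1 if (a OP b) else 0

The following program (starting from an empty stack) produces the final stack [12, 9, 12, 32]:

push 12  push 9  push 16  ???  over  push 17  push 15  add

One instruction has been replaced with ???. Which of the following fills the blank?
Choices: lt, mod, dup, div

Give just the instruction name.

Answer: mod

Derivation:
Stack before ???: [12, 9, 16]
Stack after ???:  [12, 9]
Checking each choice:
  lt: produces [12, 1, 12, 32]
  mod: MATCH
  dup: produces [12, 9, 16, 16, 16, 32]
  div: produces [12, 0, 12, 32]


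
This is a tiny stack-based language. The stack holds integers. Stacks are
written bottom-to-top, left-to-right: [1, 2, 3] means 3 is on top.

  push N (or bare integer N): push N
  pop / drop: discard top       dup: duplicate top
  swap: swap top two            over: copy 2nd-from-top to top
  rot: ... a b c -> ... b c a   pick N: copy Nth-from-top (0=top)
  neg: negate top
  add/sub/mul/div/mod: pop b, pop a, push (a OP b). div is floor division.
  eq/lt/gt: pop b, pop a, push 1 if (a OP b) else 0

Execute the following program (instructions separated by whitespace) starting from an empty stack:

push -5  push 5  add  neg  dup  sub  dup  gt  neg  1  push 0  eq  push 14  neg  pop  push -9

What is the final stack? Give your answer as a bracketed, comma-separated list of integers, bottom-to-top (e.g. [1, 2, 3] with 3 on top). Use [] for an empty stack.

Answer: [0, 0, -9]

Derivation:
After 'push -5': [-5]
After 'push 5': [-5, 5]
After 'add': [0]
After 'neg': [0]
After 'dup': [0, 0]
After 'sub': [0]
After 'dup': [0, 0]
After 'gt': [0]
After 'neg': [0]
After 'push 1': [0, 1]
After 'push 0': [0, 1, 0]
After 'eq': [0, 0]
After 'push 14': [0, 0, 14]
After 'neg': [0, 0, -14]
After 'pop': [0, 0]
After 'push -9': [0, 0, -9]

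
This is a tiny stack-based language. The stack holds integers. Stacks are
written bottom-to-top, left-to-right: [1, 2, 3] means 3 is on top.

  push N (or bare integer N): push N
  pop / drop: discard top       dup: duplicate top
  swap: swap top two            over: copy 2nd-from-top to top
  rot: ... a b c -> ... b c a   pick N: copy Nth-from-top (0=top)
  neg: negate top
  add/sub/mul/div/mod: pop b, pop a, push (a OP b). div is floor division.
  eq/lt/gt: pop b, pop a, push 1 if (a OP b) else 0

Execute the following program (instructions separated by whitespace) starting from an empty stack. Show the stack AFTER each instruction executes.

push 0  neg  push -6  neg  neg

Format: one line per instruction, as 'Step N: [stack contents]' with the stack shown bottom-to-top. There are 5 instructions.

Step 1: [0]
Step 2: [0]
Step 3: [0, -6]
Step 4: [0, 6]
Step 5: [0, -6]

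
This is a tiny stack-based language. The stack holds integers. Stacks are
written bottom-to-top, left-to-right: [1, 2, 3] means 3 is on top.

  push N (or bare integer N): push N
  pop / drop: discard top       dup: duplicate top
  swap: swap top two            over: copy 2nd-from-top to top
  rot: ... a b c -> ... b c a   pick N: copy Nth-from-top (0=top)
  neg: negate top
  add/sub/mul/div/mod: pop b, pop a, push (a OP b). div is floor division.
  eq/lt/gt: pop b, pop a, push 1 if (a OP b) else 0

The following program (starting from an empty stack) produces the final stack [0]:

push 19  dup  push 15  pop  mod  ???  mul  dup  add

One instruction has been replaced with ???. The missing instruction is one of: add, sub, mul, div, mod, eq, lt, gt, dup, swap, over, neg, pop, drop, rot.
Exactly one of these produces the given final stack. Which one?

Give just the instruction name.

Answer: dup

Derivation:
Stack before ???: [0]
Stack after ???:  [0, 0]
The instruction that transforms [0] -> [0, 0] is: dup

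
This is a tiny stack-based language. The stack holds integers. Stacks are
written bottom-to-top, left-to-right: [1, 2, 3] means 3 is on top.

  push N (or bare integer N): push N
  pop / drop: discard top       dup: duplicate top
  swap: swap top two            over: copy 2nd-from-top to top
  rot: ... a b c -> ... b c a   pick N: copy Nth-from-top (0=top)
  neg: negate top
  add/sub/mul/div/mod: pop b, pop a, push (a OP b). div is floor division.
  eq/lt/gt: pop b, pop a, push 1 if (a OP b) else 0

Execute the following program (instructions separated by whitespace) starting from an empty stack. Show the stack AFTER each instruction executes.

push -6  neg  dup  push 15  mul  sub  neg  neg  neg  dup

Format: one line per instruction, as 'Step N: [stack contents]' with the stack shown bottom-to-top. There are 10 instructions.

Step 1: [-6]
Step 2: [6]
Step 3: [6, 6]
Step 4: [6, 6, 15]
Step 5: [6, 90]
Step 6: [-84]
Step 7: [84]
Step 8: [-84]
Step 9: [84]
Step 10: [84, 84]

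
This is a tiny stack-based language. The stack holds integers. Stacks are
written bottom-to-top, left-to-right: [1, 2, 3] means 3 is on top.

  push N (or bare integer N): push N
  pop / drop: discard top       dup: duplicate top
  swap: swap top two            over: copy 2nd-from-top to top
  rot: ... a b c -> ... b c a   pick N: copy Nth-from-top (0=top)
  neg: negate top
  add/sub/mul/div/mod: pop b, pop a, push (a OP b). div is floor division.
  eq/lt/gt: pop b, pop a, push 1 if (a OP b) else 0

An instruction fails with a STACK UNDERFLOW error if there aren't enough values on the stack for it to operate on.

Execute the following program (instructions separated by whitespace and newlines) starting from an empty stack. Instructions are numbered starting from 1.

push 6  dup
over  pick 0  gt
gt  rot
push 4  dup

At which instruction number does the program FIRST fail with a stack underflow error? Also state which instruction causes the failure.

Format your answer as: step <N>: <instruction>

Step 1 ('push 6'): stack = [6], depth = 1
Step 2 ('dup'): stack = [6, 6], depth = 2
Step 3 ('over'): stack = [6, 6, 6], depth = 3
Step 4 ('pick 0'): stack = [6, 6, 6, 6], depth = 4
Step 5 ('gt'): stack = [6, 6, 0], depth = 3
Step 6 ('gt'): stack = [6, 1], depth = 2
Step 7 ('rot'): needs 3 value(s) but depth is 2 — STACK UNDERFLOW

Answer: step 7: rot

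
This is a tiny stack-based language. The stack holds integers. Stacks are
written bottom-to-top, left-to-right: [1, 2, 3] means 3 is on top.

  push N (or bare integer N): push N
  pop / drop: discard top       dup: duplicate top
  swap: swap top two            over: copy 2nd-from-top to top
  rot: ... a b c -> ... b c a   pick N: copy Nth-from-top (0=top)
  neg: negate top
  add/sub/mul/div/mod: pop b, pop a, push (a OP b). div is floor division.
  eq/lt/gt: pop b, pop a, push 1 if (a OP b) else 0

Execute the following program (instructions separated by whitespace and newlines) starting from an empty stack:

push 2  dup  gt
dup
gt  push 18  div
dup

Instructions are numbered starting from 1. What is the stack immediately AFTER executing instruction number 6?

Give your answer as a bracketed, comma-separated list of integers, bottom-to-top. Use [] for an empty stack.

Step 1 ('push 2'): [2]
Step 2 ('dup'): [2, 2]
Step 3 ('gt'): [0]
Step 4 ('dup'): [0, 0]
Step 5 ('gt'): [0]
Step 6 ('push 18'): [0, 18]

Answer: [0, 18]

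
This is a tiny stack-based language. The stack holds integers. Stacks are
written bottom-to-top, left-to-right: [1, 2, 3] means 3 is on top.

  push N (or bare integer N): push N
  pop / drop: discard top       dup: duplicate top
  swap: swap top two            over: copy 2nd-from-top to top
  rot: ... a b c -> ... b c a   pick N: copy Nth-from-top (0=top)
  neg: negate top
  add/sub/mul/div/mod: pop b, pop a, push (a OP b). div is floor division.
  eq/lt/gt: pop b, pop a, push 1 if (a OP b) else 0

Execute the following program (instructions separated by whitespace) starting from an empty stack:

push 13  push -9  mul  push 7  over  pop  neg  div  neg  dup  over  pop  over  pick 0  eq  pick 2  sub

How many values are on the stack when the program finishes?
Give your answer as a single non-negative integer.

Answer: 3

Derivation:
After 'push 13': stack = [13] (depth 1)
After 'push -9': stack = [13, -9] (depth 2)
After 'mul': stack = [-117] (depth 1)
After 'push 7': stack = [-117, 7] (depth 2)
After 'over': stack = [-117, 7, -117] (depth 3)
After 'pop': stack = [-117, 7] (depth 2)
After 'neg': stack = [-117, -7] (depth 2)
After 'div': stack = [16] (depth 1)
After 'neg': stack = [-16] (depth 1)
After 'dup': stack = [-16, -16] (depth 2)
After 'over': stack = [-16, -16, -16] (depth 3)
After 'pop': stack = [-16, -16] (depth 2)
After 'over': stack = [-16, -16, -16] (depth 3)
After 'pick 0': stack = [-16, -16, -16, -16] (depth 4)
After 'eq': stack = [-16, -16, 1] (depth 3)
After 'pick 2': stack = [-16, -16, 1, -16] (depth 4)
After 'sub': stack = [-16, -16, 17] (depth 3)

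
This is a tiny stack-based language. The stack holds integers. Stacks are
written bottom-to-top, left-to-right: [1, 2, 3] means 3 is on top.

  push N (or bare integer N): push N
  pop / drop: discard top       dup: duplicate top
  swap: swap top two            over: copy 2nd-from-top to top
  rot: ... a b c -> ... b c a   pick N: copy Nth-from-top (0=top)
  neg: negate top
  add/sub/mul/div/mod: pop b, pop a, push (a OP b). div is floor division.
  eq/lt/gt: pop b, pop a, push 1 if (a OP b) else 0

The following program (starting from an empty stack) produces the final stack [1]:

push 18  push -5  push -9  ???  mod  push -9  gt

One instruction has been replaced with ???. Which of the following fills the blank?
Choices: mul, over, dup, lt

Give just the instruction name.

Stack before ???: [18, -5, -9]
Stack after ???:  [18, 45]
Checking each choice:
  mul: MATCH
  over: produces [18, -5, 1]
  dup: produces [18, -5, 1]
  lt: modulo by zero


Answer: mul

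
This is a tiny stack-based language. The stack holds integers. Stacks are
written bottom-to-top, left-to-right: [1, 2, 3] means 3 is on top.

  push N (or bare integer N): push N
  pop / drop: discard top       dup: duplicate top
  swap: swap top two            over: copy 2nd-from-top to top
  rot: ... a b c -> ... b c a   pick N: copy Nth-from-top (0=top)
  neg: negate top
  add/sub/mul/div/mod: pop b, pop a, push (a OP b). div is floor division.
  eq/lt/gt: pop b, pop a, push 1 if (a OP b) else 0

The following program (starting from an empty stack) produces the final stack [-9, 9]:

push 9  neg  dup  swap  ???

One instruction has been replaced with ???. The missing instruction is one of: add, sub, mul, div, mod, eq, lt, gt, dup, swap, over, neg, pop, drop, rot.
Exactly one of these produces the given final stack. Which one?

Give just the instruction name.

Answer: neg

Derivation:
Stack before ???: [-9, -9]
Stack after ???:  [-9, 9]
The instruction that transforms [-9, -9] -> [-9, 9] is: neg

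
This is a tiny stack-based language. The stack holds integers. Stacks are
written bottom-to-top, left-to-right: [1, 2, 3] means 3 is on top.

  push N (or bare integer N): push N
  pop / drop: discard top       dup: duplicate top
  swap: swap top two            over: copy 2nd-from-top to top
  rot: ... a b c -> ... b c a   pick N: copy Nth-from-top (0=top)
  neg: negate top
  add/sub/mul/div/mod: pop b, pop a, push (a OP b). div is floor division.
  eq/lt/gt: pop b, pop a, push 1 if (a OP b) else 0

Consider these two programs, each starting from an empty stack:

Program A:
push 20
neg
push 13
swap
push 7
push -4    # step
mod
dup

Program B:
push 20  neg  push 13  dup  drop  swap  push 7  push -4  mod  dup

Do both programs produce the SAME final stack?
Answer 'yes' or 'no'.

Answer: yes

Derivation:
Program A trace:
  After 'push 20': [20]
  After 'neg': [-20]
  After 'push 13': [-20, 13]
  After 'swap': [13, -20]
  After 'push 7': [13, -20, 7]
  After 'push -4': [13, -20, 7, -4]
  After 'mod': [13, -20, -1]
  After 'dup': [13, -20, -1, -1]
Program A final stack: [13, -20, -1, -1]

Program B trace:
  After 'push 20': [20]
  After 'neg': [-20]
  After 'push 13': [-20, 13]
  After 'dup': [-20, 13, 13]
  After 'drop': [-20, 13]
  After 'swap': [13, -20]
  After 'push 7': [13, -20, 7]
  After 'push -4': [13, -20, 7, -4]
  After 'mod': [13, -20, -1]
  After 'dup': [13, -20, -1, -1]
Program B final stack: [13, -20, -1, -1]
Same: yes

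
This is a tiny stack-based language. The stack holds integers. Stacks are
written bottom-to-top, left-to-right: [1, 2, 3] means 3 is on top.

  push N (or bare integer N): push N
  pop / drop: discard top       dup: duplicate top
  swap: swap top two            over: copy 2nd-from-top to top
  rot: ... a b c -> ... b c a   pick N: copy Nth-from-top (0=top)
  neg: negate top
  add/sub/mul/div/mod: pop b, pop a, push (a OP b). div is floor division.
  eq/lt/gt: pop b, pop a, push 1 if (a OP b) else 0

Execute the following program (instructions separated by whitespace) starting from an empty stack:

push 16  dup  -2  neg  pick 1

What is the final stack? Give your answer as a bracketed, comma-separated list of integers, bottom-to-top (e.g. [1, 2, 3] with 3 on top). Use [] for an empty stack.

Answer: [16, 16, 2, 16]

Derivation:
After 'push 16': [16]
After 'dup': [16, 16]
After 'push -2': [16, 16, -2]
After 'neg': [16, 16, 2]
After 'pick 1': [16, 16, 2, 16]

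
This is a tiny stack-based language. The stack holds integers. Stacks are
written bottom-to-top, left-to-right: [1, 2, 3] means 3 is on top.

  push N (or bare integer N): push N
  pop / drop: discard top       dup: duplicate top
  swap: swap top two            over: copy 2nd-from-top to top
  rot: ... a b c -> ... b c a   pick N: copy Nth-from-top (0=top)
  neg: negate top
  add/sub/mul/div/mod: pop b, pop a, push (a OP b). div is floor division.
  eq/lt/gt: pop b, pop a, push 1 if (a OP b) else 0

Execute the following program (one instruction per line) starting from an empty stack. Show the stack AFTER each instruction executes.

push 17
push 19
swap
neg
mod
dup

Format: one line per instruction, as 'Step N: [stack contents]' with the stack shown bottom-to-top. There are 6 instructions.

Step 1: [17]
Step 2: [17, 19]
Step 3: [19, 17]
Step 4: [19, -17]
Step 5: [-15]
Step 6: [-15, -15]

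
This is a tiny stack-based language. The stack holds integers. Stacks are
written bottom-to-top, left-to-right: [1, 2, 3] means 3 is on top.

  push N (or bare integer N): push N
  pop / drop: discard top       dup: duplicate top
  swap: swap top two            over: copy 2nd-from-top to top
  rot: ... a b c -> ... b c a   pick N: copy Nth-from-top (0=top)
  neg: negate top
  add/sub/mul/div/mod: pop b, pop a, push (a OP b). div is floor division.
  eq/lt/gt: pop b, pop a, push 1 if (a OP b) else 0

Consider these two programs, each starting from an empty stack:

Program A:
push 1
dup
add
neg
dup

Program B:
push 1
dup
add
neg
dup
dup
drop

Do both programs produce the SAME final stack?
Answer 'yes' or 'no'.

Answer: yes

Derivation:
Program A trace:
  After 'push 1': [1]
  After 'dup': [1, 1]
  After 'add': [2]
  After 'neg': [-2]
  After 'dup': [-2, -2]
Program A final stack: [-2, -2]

Program B trace:
  After 'push 1': [1]
  After 'dup': [1, 1]
  After 'add': [2]
  After 'neg': [-2]
  After 'dup': [-2, -2]
  After 'dup': [-2, -2, -2]
  After 'drop': [-2, -2]
Program B final stack: [-2, -2]
Same: yes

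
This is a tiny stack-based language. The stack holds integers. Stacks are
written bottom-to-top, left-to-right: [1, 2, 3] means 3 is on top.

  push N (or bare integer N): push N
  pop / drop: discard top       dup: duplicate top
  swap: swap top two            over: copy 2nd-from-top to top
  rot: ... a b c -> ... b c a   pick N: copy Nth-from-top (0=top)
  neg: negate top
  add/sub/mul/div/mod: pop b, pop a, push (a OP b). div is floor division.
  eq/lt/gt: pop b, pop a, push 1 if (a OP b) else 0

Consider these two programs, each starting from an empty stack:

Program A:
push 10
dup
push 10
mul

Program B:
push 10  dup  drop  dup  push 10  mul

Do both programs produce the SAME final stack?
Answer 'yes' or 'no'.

Program A trace:
  After 'push 10': [10]
  After 'dup': [10, 10]
  After 'push 10': [10, 10, 10]
  After 'mul': [10, 100]
Program A final stack: [10, 100]

Program B trace:
  After 'push 10': [10]
  After 'dup': [10, 10]
  After 'drop': [10]
  After 'dup': [10, 10]
  After 'push 10': [10, 10, 10]
  After 'mul': [10, 100]
Program B final stack: [10, 100]
Same: yes

Answer: yes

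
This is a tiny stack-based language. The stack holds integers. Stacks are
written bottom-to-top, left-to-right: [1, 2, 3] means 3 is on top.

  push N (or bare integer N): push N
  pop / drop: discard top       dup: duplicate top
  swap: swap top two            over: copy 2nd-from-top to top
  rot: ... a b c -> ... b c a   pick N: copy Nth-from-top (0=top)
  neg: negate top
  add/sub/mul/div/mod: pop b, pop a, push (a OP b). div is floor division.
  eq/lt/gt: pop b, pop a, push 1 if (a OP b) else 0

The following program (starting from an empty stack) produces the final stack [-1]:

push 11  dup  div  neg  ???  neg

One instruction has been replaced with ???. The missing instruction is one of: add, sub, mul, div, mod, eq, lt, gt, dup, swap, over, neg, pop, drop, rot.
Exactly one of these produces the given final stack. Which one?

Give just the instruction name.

Stack before ???: [-1]
Stack after ???:  [1]
The instruction that transforms [-1] -> [1] is: neg

Answer: neg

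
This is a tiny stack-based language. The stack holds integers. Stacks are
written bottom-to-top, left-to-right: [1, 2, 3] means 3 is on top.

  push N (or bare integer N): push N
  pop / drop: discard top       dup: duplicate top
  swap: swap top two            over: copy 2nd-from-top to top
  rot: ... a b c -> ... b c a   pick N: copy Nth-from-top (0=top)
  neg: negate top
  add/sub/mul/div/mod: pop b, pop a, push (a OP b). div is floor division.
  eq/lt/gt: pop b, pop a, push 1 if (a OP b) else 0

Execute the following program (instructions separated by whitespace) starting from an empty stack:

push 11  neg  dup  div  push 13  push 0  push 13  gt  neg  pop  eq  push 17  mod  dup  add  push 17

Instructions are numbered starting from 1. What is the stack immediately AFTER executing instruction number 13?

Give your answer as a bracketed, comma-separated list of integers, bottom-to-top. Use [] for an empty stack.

Answer: [0]

Derivation:
Step 1 ('push 11'): [11]
Step 2 ('neg'): [-11]
Step 3 ('dup'): [-11, -11]
Step 4 ('div'): [1]
Step 5 ('push 13'): [1, 13]
Step 6 ('push 0'): [1, 13, 0]
Step 7 ('push 13'): [1, 13, 0, 13]
Step 8 ('gt'): [1, 13, 0]
Step 9 ('neg'): [1, 13, 0]
Step 10 ('pop'): [1, 13]
Step 11 ('eq'): [0]
Step 12 ('push 17'): [0, 17]
Step 13 ('mod'): [0]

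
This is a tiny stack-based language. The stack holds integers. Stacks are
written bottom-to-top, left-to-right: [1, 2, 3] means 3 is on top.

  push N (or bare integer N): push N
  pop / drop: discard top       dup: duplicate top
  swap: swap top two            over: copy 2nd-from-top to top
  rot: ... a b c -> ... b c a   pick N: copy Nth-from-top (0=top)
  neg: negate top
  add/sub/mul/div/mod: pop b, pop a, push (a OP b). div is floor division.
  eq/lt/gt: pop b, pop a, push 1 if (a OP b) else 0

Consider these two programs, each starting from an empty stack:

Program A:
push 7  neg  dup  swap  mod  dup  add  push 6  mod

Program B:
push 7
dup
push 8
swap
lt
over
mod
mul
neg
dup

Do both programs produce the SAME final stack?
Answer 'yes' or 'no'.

Answer: no

Derivation:
Program A trace:
  After 'push 7': [7]
  After 'neg': [-7]
  After 'dup': [-7, -7]
  After 'swap': [-7, -7]
  After 'mod': [0]
  After 'dup': [0, 0]
  After 'add': [0]
  After 'push 6': [0, 6]
  After 'mod': [0]
Program A final stack: [0]

Program B trace:
  After 'push 7': [7]
  After 'dup': [7, 7]
  After 'push 8': [7, 7, 8]
  After 'swap': [7, 8, 7]
  After 'lt': [7, 0]
  After 'over': [7, 0, 7]
  After 'mod': [7, 0]
  After 'mul': [0]
  After 'neg': [0]
  After 'dup': [0, 0]
Program B final stack: [0, 0]
Same: no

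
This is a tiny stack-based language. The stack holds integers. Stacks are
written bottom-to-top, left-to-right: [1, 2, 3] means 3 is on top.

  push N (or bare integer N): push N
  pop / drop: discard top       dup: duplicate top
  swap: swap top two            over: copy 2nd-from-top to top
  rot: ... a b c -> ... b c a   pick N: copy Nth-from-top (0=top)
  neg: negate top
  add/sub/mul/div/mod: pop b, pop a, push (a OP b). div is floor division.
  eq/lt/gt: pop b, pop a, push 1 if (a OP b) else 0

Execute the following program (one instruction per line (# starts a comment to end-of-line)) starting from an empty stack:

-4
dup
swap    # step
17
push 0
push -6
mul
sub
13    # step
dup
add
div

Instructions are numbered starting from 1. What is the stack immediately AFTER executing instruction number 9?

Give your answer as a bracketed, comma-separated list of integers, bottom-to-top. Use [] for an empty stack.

Step 1 ('-4'): [-4]
Step 2 ('dup'): [-4, -4]
Step 3 ('swap'): [-4, -4]
Step 4 ('17'): [-4, -4, 17]
Step 5 ('push 0'): [-4, -4, 17, 0]
Step 6 ('push -6'): [-4, -4, 17, 0, -6]
Step 7 ('mul'): [-4, -4, 17, 0]
Step 8 ('sub'): [-4, -4, 17]
Step 9 ('13'): [-4, -4, 17, 13]

Answer: [-4, -4, 17, 13]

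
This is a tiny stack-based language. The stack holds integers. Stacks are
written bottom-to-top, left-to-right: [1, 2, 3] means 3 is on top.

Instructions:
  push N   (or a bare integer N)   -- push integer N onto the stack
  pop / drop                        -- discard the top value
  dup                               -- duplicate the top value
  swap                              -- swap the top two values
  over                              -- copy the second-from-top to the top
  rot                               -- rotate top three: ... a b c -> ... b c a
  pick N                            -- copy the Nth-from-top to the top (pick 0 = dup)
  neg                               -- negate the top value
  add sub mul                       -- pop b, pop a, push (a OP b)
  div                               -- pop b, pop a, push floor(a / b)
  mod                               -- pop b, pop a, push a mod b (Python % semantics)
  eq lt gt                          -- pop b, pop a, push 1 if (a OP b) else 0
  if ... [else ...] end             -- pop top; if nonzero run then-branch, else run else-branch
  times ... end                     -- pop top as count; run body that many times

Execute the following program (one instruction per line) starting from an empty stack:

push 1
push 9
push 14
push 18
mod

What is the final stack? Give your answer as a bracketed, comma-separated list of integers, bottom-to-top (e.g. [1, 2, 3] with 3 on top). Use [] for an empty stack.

Answer: [1, 9, 14]

Derivation:
After 'push 1': [1]
After 'push 9': [1, 9]
After 'push 14': [1, 9, 14]
After 'push 18': [1, 9, 14, 18]
After 'mod': [1, 9, 14]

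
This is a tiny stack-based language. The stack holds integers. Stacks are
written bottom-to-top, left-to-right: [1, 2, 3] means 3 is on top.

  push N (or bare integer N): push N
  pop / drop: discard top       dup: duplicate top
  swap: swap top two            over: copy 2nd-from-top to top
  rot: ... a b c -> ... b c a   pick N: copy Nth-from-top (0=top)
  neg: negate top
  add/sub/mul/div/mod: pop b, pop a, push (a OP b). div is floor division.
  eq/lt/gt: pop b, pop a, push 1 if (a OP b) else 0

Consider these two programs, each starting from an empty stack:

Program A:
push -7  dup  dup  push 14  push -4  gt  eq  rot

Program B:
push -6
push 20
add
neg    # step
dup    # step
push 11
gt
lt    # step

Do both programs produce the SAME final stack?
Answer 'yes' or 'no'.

Answer: no

Derivation:
Program A trace:
  After 'push -7': [-7]
  After 'dup': [-7, -7]
  After 'dup': [-7, -7, -7]
  After 'push 14': [-7, -7, -7, 14]
  After 'push -4': [-7, -7, -7, 14, -4]
  After 'gt': [-7, -7, -7, 1]
  After 'eq': [-7, -7, 0]
  After 'rot': [-7, 0, -7]
Program A final stack: [-7, 0, -7]

Program B trace:
  After 'push -6': [-6]
  After 'push 20': [-6, 20]
  After 'add': [14]
  After 'neg': [-14]
  After 'dup': [-14, -14]
  After 'push 11': [-14, -14, 11]
  After 'gt': [-14, 0]
  After 'lt': [1]
Program B final stack: [1]
Same: no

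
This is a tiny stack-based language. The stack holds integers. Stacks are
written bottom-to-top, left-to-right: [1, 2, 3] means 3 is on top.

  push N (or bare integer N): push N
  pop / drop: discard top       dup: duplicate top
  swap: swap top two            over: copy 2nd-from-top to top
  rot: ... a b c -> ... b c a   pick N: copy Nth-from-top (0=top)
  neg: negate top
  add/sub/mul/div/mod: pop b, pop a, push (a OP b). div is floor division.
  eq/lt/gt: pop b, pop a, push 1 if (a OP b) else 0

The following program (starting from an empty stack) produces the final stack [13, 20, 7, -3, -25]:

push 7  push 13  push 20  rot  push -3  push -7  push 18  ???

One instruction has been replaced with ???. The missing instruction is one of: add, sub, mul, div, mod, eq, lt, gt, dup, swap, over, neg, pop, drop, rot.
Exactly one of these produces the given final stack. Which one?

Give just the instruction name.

Stack before ???: [13, 20, 7, -3, -7, 18]
Stack after ???:  [13, 20, 7, -3, -25]
The instruction that transforms [13, 20, 7, -3, -7, 18] -> [13, 20, 7, -3, -25] is: sub

Answer: sub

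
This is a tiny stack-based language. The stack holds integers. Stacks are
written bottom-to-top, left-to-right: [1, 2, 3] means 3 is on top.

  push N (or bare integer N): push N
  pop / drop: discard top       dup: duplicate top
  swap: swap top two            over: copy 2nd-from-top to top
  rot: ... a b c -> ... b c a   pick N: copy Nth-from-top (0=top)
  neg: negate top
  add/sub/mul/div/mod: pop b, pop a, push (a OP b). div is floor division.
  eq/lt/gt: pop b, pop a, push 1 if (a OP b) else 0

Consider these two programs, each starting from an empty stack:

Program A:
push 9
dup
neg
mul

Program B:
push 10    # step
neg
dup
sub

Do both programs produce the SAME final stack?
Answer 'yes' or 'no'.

Answer: no

Derivation:
Program A trace:
  After 'push 9': [9]
  After 'dup': [9, 9]
  After 'neg': [9, -9]
  After 'mul': [-81]
Program A final stack: [-81]

Program B trace:
  After 'push 10': [10]
  After 'neg': [-10]
  After 'dup': [-10, -10]
  After 'sub': [0]
Program B final stack: [0]
Same: no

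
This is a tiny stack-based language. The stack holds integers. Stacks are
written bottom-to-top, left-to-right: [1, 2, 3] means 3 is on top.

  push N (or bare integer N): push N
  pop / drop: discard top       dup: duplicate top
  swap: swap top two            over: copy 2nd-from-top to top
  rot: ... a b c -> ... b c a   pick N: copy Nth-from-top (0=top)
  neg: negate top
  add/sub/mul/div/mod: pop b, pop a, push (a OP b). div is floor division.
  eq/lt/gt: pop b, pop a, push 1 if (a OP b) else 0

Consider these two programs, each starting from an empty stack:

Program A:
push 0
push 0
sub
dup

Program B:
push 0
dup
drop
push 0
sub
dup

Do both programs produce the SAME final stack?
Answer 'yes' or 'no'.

Program A trace:
  After 'push 0': [0]
  After 'push 0': [0, 0]
  After 'sub': [0]
  After 'dup': [0, 0]
Program A final stack: [0, 0]

Program B trace:
  After 'push 0': [0]
  After 'dup': [0, 0]
  After 'drop': [0]
  After 'push 0': [0, 0]
  After 'sub': [0]
  After 'dup': [0, 0]
Program B final stack: [0, 0]
Same: yes

Answer: yes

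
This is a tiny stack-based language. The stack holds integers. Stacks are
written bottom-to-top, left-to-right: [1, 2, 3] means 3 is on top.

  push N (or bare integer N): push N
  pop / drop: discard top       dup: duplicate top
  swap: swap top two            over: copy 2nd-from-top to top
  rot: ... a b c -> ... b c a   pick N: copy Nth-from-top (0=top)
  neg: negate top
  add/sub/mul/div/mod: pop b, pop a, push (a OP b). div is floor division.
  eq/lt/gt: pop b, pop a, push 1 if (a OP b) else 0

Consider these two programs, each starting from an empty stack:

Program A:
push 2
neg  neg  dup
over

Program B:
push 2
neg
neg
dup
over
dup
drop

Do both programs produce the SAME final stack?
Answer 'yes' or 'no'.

Answer: yes

Derivation:
Program A trace:
  After 'push 2': [2]
  After 'neg': [-2]
  After 'neg': [2]
  After 'dup': [2, 2]
  After 'over': [2, 2, 2]
Program A final stack: [2, 2, 2]

Program B trace:
  After 'push 2': [2]
  After 'neg': [-2]
  After 'neg': [2]
  After 'dup': [2, 2]
  After 'over': [2, 2, 2]
  After 'dup': [2, 2, 2, 2]
  After 'drop': [2, 2, 2]
Program B final stack: [2, 2, 2]
Same: yes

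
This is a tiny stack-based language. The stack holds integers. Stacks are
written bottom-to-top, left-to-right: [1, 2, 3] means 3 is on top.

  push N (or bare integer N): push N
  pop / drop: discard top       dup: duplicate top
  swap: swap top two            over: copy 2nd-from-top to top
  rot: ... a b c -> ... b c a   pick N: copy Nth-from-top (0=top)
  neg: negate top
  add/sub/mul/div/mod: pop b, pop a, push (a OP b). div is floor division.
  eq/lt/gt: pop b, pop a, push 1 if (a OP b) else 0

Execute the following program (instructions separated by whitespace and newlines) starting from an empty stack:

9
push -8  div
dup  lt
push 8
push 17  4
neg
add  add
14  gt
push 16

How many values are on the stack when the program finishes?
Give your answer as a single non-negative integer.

After 'push 9': stack = [9] (depth 1)
After 'push -8': stack = [9, -8] (depth 2)
After 'div': stack = [-2] (depth 1)
After 'dup': stack = [-2, -2] (depth 2)
After 'lt': stack = [0] (depth 1)
After 'push 8': stack = [0, 8] (depth 2)
After 'push 17': stack = [0, 8, 17] (depth 3)
After 'push 4': stack = [0, 8, 17, 4] (depth 4)
After 'neg': stack = [0, 8, 17, -4] (depth 4)
After 'add': stack = [0, 8, 13] (depth 3)
After 'add': stack = [0, 21] (depth 2)
After 'push 14': stack = [0, 21, 14] (depth 3)
After 'gt': stack = [0, 1] (depth 2)
After 'push 16': stack = [0, 1, 16] (depth 3)

Answer: 3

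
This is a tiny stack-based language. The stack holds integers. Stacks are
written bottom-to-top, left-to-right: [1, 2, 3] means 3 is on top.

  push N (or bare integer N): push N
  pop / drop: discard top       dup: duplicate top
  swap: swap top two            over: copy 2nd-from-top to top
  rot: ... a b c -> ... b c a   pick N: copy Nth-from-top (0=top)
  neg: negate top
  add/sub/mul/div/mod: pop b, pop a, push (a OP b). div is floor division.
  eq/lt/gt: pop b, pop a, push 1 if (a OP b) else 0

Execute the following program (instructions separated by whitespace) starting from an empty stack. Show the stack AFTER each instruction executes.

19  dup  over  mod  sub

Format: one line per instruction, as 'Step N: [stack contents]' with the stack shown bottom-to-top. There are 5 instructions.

Step 1: [19]
Step 2: [19, 19]
Step 3: [19, 19, 19]
Step 4: [19, 0]
Step 5: [19]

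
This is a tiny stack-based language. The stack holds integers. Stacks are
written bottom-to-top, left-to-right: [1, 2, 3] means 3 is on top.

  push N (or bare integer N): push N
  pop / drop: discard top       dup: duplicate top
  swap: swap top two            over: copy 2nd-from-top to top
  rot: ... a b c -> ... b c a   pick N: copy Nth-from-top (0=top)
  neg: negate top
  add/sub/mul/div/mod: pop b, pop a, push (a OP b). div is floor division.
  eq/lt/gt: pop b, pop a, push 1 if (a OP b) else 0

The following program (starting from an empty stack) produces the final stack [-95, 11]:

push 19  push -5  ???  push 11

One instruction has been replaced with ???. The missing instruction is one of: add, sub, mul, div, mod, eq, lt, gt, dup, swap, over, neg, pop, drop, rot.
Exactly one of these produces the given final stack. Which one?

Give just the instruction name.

Stack before ???: [19, -5]
Stack after ???:  [-95]
The instruction that transforms [19, -5] -> [-95] is: mul

Answer: mul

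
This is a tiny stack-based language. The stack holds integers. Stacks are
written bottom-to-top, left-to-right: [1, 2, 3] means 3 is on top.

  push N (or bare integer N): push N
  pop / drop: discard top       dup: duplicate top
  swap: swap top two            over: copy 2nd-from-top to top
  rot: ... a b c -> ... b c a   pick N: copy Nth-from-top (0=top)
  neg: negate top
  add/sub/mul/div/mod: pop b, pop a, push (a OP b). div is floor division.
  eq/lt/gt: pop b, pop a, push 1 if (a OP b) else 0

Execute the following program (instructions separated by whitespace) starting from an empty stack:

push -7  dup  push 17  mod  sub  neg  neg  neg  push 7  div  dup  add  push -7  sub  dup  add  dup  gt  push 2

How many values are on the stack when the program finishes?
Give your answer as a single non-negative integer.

After 'push -7': stack = [-7] (depth 1)
After 'dup': stack = [-7, -7] (depth 2)
After 'push 17': stack = [-7, -7, 17] (depth 3)
After 'mod': stack = [-7, 10] (depth 2)
After 'sub': stack = [-17] (depth 1)
After 'neg': stack = [17] (depth 1)
After 'neg': stack = [-17] (depth 1)
After 'neg': stack = [17] (depth 1)
After 'push 7': stack = [17, 7] (depth 2)
After 'div': stack = [2] (depth 1)
After 'dup': stack = [2, 2] (depth 2)
After 'add': stack = [4] (depth 1)
After 'push -7': stack = [4, -7] (depth 2)
After 'sub': stack = [11] (depth 1)
After 'dup': stack = [11, 11] (depth 2)
After 'add': stack = [22] (depth 1)
After 'dup': stack = [22, 22] (depth 2)
After 'gt': stack = [0] (depth 1)
After 'push 2': stack = [0, 2] (depth 2)

Answer: 2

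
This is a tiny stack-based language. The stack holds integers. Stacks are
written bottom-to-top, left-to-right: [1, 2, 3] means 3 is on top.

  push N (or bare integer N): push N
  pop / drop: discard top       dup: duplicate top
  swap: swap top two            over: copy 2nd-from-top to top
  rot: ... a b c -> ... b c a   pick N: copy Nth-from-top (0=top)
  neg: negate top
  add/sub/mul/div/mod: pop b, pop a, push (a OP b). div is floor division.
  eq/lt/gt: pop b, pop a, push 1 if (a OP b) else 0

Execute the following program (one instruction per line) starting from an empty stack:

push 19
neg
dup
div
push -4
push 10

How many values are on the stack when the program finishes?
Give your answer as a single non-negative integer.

Answer: 3

Derivation:
After 'push 19': stack = [19] (depth 1)
After 'neg': stack = [-19] (depth 1)
After 'dup': stack = [-19, -19] (depth 2)
After 'div': stack = [1] (depth 1)
After 'push -4': stack = [1, -4] (depth 2)
After 'push 10': stack = [1, -4, 10] (depth 3)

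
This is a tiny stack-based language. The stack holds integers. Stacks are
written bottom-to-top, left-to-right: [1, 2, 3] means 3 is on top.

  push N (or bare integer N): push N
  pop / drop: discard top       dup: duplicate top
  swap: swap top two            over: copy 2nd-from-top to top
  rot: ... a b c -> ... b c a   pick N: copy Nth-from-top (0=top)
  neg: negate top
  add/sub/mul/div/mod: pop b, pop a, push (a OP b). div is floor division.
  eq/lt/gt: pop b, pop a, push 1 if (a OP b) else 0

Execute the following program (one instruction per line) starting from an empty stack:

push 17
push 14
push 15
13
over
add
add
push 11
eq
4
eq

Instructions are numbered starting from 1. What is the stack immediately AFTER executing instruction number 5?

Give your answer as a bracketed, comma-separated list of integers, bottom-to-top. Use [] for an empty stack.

Answer: [17, 14, 15, 13, 15]

Derivation:
Step 1 ('push 17'): [17]
Step 2 ('push 14'): [17, 14]
Step 3 ('push 15'): [17, 14, 15]
Step 4 ('13'): [17, 14, 15, 13]
Step 5 ('over'): [17, 14, 15, 13, 15]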